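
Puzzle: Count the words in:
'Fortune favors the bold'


Split into words: Fortune | favors | the | bold = 4 words.

4


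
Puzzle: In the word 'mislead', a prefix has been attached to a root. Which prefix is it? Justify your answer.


The word 'mislead' = 'mis' (prefix) + 'lead' (root). The prefix is 'mis'.

mis


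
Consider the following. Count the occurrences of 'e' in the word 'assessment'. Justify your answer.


Letter 'e' in 'assessment': found at position(s) 4, 8 = 2 occurrence(s).

2


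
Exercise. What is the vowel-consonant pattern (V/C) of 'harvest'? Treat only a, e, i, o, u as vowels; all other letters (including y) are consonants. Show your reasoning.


Letter mapping: h = C, a = V, r = C, v = C, e = V, s = C, t = C.

CVCCVCC


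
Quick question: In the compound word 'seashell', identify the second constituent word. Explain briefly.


Split 'seashell' into 'sea' + 'shell'. The second part is 'shell'.

shell


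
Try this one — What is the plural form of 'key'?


Apply rule: Add -s. 'key' becomes 'keys'.

keys


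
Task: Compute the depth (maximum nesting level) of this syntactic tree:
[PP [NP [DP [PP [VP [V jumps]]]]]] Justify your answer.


Count bracket nesting levels:
'[' at pos 0: depth = 1
'[' at pos 4: depth = 2
'[' at pos 8: depth = 3
'[' at pos 12: depth = 4
'[' at pos 16: depth = 5
'[' at pos 20: depth = 6
Maximum depth reached: 6

6


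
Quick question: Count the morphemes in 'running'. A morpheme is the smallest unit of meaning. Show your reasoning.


Decomposition: run (root) + -ing (suffix) = 2 morpheme(s)

2 morphemes


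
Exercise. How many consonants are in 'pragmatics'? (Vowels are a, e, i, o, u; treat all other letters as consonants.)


Consonants in 'pragmatics': p, r, g, m, t, c, s = 7 consonants.

7


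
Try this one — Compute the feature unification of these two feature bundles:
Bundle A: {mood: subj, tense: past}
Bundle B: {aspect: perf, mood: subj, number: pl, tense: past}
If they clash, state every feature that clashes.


Compare features:
aspect: A=_ vs B=perf -> unified: perf
mood: A=subj vs B=subj -> unified: subj
number: A=_ vs B=pl -> unified: pl
tense: A=past vs B=past -> unified: past
No clashes found.

Unified: {aspect: perf, mood: subj, number: pl, tense: past}


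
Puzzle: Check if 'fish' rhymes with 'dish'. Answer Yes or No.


Rime (stressed vowel + following sounds) of 'fish': -ish = /ɪʃ/
Rime of 'dish': -ish = /ɪʃ/
/ɪʃ/ and /ɪʃ/ are the same ending sound, so the words rhyme.

Yes


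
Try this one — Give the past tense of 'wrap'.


Apply rule: Double final consonant and add -ed. 'wrap' becomes 'wrapped'.

wrapped


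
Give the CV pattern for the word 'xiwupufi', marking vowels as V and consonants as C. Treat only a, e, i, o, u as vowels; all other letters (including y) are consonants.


Letter mapping: x = C, i = V, w = C, u = V, p = C, u = V, f = C, i = V.

CVCVCVCV


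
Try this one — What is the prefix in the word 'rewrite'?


The word 'rewrite' = 're' (prefix) + 'write' (root). The prefix is 're'.

re


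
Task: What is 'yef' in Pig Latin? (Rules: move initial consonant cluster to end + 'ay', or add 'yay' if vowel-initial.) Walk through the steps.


'yef': move consonant cluster 'y' to end and add 'ay': 'efyay'.

efyay


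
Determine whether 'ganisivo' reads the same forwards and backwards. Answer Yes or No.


Forward: 'ganisivo'
Reversed: 'ovisinag'
They differ.

No


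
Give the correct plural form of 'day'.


Apply rule: Add -s. 'day' becomes 'days'.

days


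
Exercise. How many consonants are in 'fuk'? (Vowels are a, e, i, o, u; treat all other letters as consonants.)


Consonants in 'fuk': f, k = 2 consonants.

2


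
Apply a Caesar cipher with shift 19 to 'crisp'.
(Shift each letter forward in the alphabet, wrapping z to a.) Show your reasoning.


Shift each letter by 19: c -> v, r -> k, i -> b, s -> l, p -> i. Result: 'vkbli'.

vkbli


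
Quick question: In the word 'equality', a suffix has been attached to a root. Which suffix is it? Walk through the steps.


The word 'equality' = 'equal' (root) + '-ity' (suffix). The suffix is '-ity'.

ity


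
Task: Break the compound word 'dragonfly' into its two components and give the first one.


Split 'dragonfly' into 'dragon' + 'fly'. The first part is 'dragon'.

dragon


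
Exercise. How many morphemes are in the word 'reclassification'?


Decomposition: re- (prefix) + class (root) + -ify (suffix) + -ation (suffix) = 4 morpheme(s)

4 morphemes


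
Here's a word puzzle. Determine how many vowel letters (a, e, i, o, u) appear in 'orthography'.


Vowels in 'orthography': o, o, a = 3 vowels.

3


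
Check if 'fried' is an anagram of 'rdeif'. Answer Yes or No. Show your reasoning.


Sorted letters of 'fried': 'defir'
Sorted letters of 'rdeif': 'defir'
They match.

Yes


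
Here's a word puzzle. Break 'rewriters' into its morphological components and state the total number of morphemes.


Step 1: Identify prefix: 're' (meaning: again)
Step 2: Identify root: 'write'
Step 3: Identify suffix(es): 'er, s'
Decomposition: re- (prefix: again) + write (root) + -er (suffix: one who) + -s (plural)
Total morphemes: 4

4 morphemes (re- (prefix: again) + write (root) + -er (suffix: one who) + -s (plural))


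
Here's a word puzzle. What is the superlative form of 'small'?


Apply superlative formation (add -est): 'small' -> 'smallest'.

smallest


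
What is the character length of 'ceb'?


Spell out 'ceb' and number each letter: c(1), e(2), b(3). Total: 3 letters.

3


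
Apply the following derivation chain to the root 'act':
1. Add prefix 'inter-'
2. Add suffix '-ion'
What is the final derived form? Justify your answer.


Step 1: Add prefix 'inter-' to 'act' = 'interact'
Step 2: Add suffix '-ion' to 'interact' = 'interaction'

interaction


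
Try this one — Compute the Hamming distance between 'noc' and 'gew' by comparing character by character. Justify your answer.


Alignment:
Position 1: 'n' vs 'g' = DIFFER
Position 2: 'o' vs 'e' = DIFFER
Position 3: 'c' vs 'w' = DIFFER
Total differences: 3

3


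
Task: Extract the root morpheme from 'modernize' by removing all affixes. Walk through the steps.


Remove suffix '-ize' from 'modernize' to get root 'modern'.

modern


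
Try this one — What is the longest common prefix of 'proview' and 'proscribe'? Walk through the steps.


Compare from the start: 3 characters match: 'pro'. Mismatch at position 4: 'v' vs 's'.

pro


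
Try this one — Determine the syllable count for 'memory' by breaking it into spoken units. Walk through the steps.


Break 'memory' into syllables: mem-o-ry -> mem | o | ry = 3 syllables

3 syllables


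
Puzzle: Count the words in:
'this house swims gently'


Split into words: this | house | swims | gently = 4 words.

4


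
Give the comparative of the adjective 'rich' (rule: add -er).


Apply comparative formation (add -er): 'rich' -> 'richer'.

richer


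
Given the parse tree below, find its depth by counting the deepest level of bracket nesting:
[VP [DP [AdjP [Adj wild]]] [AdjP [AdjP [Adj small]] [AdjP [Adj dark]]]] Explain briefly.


Count bracket nesting levels:
'[' at pos 0: depth = 1
'[' at pos 4: depth = 2
'[' at pos 8: depth = 3
'[' at pos 14: depth = 4
'[' at pos 27: depth = 2
'[' at pos 33: depth = 3
'[' at pos 39: depth = 4
'[' at pos 52: depth = 3
'[' at pos 58: depth = 4
Maximum depth reached: 4

4


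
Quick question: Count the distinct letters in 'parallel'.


Unique letters in 'parallel': {a, e, l, p, r} = 5 distinct letters.

5


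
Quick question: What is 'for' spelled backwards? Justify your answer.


Reverse 'for' character by character: 'rof'.

rof


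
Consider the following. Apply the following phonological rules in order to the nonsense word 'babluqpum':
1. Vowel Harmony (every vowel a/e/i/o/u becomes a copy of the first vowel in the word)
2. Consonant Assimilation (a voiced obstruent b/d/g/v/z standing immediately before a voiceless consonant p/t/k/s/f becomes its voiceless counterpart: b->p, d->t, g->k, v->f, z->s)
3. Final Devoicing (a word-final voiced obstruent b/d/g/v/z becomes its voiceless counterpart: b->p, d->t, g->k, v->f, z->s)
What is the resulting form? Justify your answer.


Starting form: 'babluqpum'
Rule 1: Vowel Harmony: all vowels become 'a' (matching first vowel). 'babluqpum' -> 'bablaqpam'
Rule 2: Consonant Assimilation: no voiced obstruent (b/d/g/v/z) stands immediately before a voiceless consonant (p/t/k/s/f). No change.
Rule 3: Final Devoicing: final consonant 'm' is not one of the voiced obstruents b/d/g/v/z. No change.
Final form: 'bablaqpam'

bablaqpam


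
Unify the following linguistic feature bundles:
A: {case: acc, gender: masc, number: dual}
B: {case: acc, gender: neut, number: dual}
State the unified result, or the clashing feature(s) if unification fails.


Compare features:
case: A=acc vs B=acc -> unified: acc
gender: A=masc vs B=neut -> CLASH
number: A=dual vs B=dual -> unified: dual
Clash detected on feature 'gender' (masc vs neut); unification fails.

CLASH on 'gender' (masc vs neut)


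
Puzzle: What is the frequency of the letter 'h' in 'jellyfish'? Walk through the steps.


Letter 'h' in 'jellyfish': found at position(s) 9 = 1 occurrence(s).

1


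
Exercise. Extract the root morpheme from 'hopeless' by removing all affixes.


Remove suffix '-less' from 'hopeless' to get root 'hope'.

hope


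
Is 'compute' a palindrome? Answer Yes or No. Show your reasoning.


Forward: 'compute'
Reversed: 'etupmoc'
They differ.

No


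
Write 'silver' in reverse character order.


Reverse 'silver' character by character: 'revlis'.

revlis


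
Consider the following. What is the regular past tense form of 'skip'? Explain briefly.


Apply rule: Double final consonant and add -ed. 'skip' becomes 'skipped'.

skipped


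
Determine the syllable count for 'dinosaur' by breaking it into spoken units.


Break 'dinosaur' into syllables: di-no-saur -> di | no | saur = 3 syllables

3 syllables


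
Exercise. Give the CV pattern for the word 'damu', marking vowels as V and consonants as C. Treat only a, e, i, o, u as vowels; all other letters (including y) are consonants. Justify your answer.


Letter mapping: d = C, a = V, m = C, u = V.

CVCV


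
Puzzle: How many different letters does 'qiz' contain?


Unique letters in 'qiz': {i, q, z} = 3 distinct letters.

3


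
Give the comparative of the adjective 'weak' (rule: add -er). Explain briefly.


Apply comparative formation (add -er): 'weak' -> 'weaker'.

weaker


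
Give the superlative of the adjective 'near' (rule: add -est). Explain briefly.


Apply superlative formation (add -est): 'near' -> 'nearest'.

nearest


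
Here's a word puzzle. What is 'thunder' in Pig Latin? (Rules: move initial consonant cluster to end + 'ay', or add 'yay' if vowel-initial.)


'thunder': move consonant cluster 'th' to end and add 'ay': 'underthay'.

underthay


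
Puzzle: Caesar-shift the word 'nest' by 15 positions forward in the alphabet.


Shift each letter by 15: n -> c, e -> t, s -> h, t -> i. Result: 'cthi'.

cthi


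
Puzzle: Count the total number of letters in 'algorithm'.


Spell out 'algorithm' and number each letter: a(1), l(2), g(3), o(4), r(5), i(6), t(7), h(8), m(9). Total: 9 letters.

9


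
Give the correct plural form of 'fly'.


Apply rule: Change -y to -ies (consonant + y). 'fly' becomes 'flies'.

flies


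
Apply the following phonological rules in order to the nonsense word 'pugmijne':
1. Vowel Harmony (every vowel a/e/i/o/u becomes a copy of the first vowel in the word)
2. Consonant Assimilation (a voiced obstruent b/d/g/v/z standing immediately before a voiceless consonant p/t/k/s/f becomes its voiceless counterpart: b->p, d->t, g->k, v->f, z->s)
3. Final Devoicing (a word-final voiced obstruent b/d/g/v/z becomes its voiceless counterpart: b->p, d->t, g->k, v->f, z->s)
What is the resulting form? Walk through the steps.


Starting form: 'pugmijne'
Rule 1: Vowel Harmony: all vowels become 'u' (matching first vowel). 'pugmijne' -> 'pugmujnu'
Rule 2: Consonant Assimilation: no voiced obstruent (b/d/g/v/z) stands immediately before a voiceless consonant (p/t/k/s/f). No change.
Rule 3: Final Devoicing: the word ends in the vowel 'u', not a consonant. No change.
Final form: 'pugmujnu'

pugmujnu


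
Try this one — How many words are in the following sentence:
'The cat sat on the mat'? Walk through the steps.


Split into words: The | cat | sat | on | the | mat = 6 words.

6


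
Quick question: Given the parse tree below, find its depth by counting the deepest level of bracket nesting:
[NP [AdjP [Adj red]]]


Count bracket nesting levels:
'[' at pos 0: depth = 1
'[' at pos 4: depth = 2
'[' at pos 10: depth = 3
Maximum depth reached: 3

3


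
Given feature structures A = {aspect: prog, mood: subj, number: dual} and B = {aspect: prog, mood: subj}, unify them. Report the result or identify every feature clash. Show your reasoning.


Compare features:
aspect: A=prog vs B=prog -> unified: prog
mood: A=subj vs B=subj -> unified: subj
number: A=dual vs B=_ -> unified: dual
No clashes found.

Unified: {aspect: prog, mood: subj, number: dual}


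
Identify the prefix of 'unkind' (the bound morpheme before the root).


The word 'unkind' = 'un' (prefix) + 'kind' (root). The prefix is 'un'.

un


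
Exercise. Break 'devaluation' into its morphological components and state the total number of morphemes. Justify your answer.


Step 1: Identify prefix: 'de' (meaning: reverse/remove)
Step 2: Identify root: 'value'
Step 3: Identify suffix(es): 'ation'
Decomposition: de- (prefix: reverse/remove) + value (root) + -ation (suffix: act of)
Total morphemes: 3

3 morphemes (de- (prefix: reverse/remove) + value (root) + -ation (suffix: act of))


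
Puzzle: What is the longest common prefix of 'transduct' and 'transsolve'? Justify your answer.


Compare from the start: 5 characters match: 'trans'. Mismatch at position 6: 'd' vs 's'.

trans


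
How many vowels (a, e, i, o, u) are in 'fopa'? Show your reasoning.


Vowels in 'fopa': o, a = 2 vowels.

2


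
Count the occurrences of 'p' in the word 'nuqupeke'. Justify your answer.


Letter 'p' in 'nuqupeke': found at position(s) 5 = 1 occurrence(s).

1


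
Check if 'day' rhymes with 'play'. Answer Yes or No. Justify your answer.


Rime (stressed vowel + following sounds) of 'day': -ay = /eɪ/
Rime of 'play': -ay = /eɪ/
/eɪ/ and /eɪ/ are the same ending sound, so the words rhyme.

Yes


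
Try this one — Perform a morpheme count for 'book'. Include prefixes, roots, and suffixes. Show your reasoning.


Decomposition: book (free morpheme) = 1 morpheme(s)

1 morphemes


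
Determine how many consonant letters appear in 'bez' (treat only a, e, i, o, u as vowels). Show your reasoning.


Consonants in 'bez': b, z = 2 consonants.

2


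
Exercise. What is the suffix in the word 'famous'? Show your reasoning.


The word 'famous' = 'fame' (root) + '-ous' (suffix). The suffix is '-ous'.

ous


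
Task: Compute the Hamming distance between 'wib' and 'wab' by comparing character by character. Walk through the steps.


Alignment:
Position 1: 'w' vs 'w' = match
Position 2: 'i' vs 'a' = DIFFER
Position 3: 'b' vs 'b' = match
Total differences: 1

1


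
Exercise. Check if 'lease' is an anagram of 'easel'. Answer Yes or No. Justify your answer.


Sorted letters of 'lease': 'aeels'
Sorted letters of 'easel': 'aeels'
They match.

Yes


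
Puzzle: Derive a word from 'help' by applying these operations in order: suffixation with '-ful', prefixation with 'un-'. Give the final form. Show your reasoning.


Step 1: Add suffix '-ful' to 'help' = 'helpful'
Step 2: Add prefix 'un-' to 'helpful' = 'unhelpful'

unhelpful


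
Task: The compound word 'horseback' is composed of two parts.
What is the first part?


Split 'horseback' into 'horse' + 'back'. The first part is 'horse'.

horse


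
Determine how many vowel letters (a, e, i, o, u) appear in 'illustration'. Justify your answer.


Vowels in 'illustration': i, u, a, i, o = 5 vowels.

5


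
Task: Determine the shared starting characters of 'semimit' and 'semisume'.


Compare from the start: 4 characters match: 'semi'. Mismatch at position 5: 'm' vs 's'.

semi


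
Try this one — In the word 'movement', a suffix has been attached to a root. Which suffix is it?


The word 'movement' = 'move' (root) + '-ment' (suffix). The suffix is '-ment'.

ment


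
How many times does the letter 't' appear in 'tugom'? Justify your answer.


Letter 't' in 'tugom': found at position(s) 1 = 1 occurrence(s).

1


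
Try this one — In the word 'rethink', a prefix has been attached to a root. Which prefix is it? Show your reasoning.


The word 'rethink' = 're' (prefix) + 'think' (root). The prefix is 're'.

re


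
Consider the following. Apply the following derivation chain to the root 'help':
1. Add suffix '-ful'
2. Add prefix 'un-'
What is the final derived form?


Step 1: Add suffix '-ful' to 'help' = 'helpful'
Step 2: Add prefix 'un-' to 'helpful' = 'unhelpful'

unhelpful


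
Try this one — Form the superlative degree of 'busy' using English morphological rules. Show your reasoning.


Apply superlative formation (consonant + y: change y to i, add -est): 'busy' -> 'busiest'.

busiest


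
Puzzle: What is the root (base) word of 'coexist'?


Remove prefix 'co' from 'coexist' to get root 'exist'.

exist


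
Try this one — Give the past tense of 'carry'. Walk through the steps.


Apply rule: Change -y to -ied. 'carry' becomes 'carried'.

carried


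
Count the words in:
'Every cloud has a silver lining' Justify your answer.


Split into words: Every | cloud | has | a | silver | lining = 6 words.

6


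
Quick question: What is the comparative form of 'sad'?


Apply comparative formation (double final consonant, add -er): 'sad' -> 'sadder'.

sadder


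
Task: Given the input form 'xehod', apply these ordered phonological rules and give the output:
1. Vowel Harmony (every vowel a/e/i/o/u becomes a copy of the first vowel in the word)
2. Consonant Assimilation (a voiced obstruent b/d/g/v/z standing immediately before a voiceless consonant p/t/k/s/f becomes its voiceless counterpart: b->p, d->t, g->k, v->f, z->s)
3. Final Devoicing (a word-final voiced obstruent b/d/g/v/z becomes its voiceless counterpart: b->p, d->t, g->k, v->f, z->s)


Starting form: 'xehod'
Rule 1: Vowel Harmony: all vowels become 'e' (matching first vowel). 'xehod' -> 'xehed'
Rule 2: Consonant Assimilation: no voiced obstruent (b/d/g/v/z) stands immediately before a voiceless consonant (p/t/k/s/f). No change.
Rule 3: Final Devoicing: word-final voiced obstruent 'd' becomes voiceless 't'. 'xehed' -> 'xehet'
Final form: 'xehet'

xehet


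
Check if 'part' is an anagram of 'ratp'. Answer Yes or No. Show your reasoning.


Sorted letters of 'part': 'aprt'
Sorted letters of 'ratp': 'aprt'
They match.

Yes


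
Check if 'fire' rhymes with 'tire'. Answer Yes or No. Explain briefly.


Rime (stressed vowel + following sounds) of 'fire': -ire = /aɪər/
Rime of 'tire': -ire = /aɪər/
/aɪər/ and /aɪər/ are the same ending sound, so the words rhyme.

Yes


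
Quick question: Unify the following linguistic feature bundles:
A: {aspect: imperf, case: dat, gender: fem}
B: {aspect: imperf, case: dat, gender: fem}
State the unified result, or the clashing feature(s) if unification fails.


Compare features:
aspect: A=imperf vs B=imperf -> unified: imperf
case: A=dat vs B=dat -> unified: dat
gender: A=fem vs B=fem -> unified: fem
No clashes found.

Unified: {aspect: imperf, case: dat, gender: fem}


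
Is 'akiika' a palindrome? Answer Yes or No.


Forward: 'akiika'
Reversed: 'akiika'
They are identical.

Yes


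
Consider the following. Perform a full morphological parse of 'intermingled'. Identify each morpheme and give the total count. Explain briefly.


Step 1: Identify prefix: 'inter' (meaning: between)
Step 2: Identify root: 'mingle'
Step 3: Identify suffix(es): 'ed'
Decomposition: inter- (prefix: between) + mingle (root) + -ed (suffix: past)
Total morphemes: 3

3 morphemes (inter- (prefix: between) + mingle (root) + -ed (suffix: past))


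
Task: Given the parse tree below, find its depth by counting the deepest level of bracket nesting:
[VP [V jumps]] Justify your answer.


Count bracket nesting levels:
'[' at pos 0: depth = 1
'[' at pos 4: depth = 2
Maximum depth reached: 2

2


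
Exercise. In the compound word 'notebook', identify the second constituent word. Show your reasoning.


Split 'notebook' into 'note' + 'book'. The second part is 'book'.

book


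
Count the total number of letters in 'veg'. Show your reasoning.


Spell out 'veg' and number each letter: v(1), e(2), g(3). Total: 3 letters.

3


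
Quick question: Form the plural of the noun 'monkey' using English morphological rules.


Apply rule: Add -s. 'monkey' becomes 'monkeys'.

monkeys


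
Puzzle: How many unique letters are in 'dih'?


Unique letters in 'dih': {d, h, i} = 3 distinct letters.

3


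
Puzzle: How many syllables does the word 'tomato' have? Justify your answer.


Break 'tomato' into syllables: to-ma-to -> to | ma | to = 3 syllables

3 syllables


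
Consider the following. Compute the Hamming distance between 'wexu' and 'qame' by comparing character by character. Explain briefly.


Alignment:
Position 1: 'w' vs 'q' = DIFFER
Position 2: 'e' vs 'a' = DIFFER
Position 3: 'x' vs 'm' = DIFFER
Position 4: 'u' vs 'e' = DIFFER
Total differences: 4

4


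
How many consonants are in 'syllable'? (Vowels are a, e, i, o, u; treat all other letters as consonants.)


Consonants in 'syllable': s, y, l, l, b, l = 6 consonants.

6


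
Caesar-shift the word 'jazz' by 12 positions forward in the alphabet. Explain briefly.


Shift each letter by 12: j -> v, a -> m, z -> l, z -> l. Result: 'vmll'.

vmll


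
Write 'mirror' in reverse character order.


Reverse 'mirror' character by character: 'rorrim'.

rorrim


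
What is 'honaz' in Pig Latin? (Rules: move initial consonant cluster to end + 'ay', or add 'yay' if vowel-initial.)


'honaz': move consonant cluster 'h' to end and add 'ay': 'onazhay'.

onazhay


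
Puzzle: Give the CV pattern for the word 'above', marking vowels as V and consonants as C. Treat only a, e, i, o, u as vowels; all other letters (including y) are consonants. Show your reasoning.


Letter mapping: a = V, b = C, o = V, v = C, e = V.

VCVCV


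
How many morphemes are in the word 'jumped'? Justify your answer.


Decomposition: jump (root) + -ed (suffix) = 2 morpheme(s)

2 morphemes


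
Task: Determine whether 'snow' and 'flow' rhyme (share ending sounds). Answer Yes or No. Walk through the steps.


Rime (stressed vowel + following sounds) of 'snow': -ow = /oʊ/
Rime of 'flow': -ow = /oʊ/
/oʊ/ and /oʊ/ are the same ending sound, so the words rhyme.

Yes


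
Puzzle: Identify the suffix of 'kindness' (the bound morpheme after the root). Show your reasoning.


The word 'kindness' = 'kind' (root) + '-ness' (suffix). The suffix is '-ness'.

ness


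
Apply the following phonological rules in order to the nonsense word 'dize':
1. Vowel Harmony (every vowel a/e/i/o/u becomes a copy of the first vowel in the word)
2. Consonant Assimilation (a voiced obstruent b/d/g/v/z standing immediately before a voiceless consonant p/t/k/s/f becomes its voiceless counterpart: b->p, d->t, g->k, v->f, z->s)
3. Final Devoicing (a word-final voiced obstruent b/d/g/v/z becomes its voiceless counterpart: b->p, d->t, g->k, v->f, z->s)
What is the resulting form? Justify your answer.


Starting form: 'dize'
Rule 1: Vowel Harmony: all vowels become 'i' (matching first vowel). 'dize' -> 'dizi'
Rule 2: Consonant Assimilation: no voiced obstruent (b/d/g/v/z) stands immediately before a voiceless consonant (p/t/k/s/f). No change.
Rule 3: Final Devoicing: the word ends in the vowel 'i', not a consonant. No change.
Final form: 'dizi'

dizi


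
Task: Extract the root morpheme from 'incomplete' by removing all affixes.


Remove prefix 'in' from 'incomplete' to get root 'complete'.

complete


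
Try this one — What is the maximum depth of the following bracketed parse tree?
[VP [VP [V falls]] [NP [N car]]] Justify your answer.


Count bracket nesting levels:
'[' at pos 0: depth = 1
'[' at pos 4: depth = 2
'[' at pos 8: depth = 3
'[' at pos 19: depth = 2
'[' at pos 23: depth = 3
Maximum depth reached: 3

3


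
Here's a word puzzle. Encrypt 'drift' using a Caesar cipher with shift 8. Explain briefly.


Shift each letter by 8: d -> l, r -> z, i -> q, f -> n, t -> b. Result: 'lzqnb'.

lzqnb


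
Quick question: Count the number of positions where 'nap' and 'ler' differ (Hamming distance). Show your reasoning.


Alignment:
Position 1: 'n' vs 'l' = DIFFER
Position 2: 'a' vs 'e' = DIFFER
Position 3: 'p' vs 'r' = DIFFER
Total differences: 3

3


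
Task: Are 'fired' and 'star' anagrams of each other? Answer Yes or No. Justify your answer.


Sorted letters of 'fired': 'defir'
Sorted letters of 'star': 'arst'
They do not match.

No


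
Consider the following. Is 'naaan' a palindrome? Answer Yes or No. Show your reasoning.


Forward: 'naaan'
Reversed: 'naaan'
They are identical.

Yes


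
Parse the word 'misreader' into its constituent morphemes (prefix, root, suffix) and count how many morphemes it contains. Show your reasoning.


Step 1: Identify prefix: 'mis' (meaning: wrongly)
Step 2: Identify root: 'read'
Step 3: Identify suffix(es): 'er'
Decomposition: mis- (prefix: wrongly) + read (root) + -er (suffix: one who)
Total morphemes: 3

3 morphemes (mis- (prefix: wrongly) + read (root) + -er (suffix: one who))


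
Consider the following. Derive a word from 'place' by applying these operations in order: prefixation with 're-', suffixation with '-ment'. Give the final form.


Step 1: Add prefix 're-' to 'place' = 'replace'
Step 2: Add suffix '-ment' to 'replace' = 'replacement'

replacement


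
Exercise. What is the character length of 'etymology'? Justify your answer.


Spell out 'etymology' and number each letter: e(1), t(2), y(3), m(4), o(5), l(6), o(7), g(8), y(9). Total: 9 letters.

9


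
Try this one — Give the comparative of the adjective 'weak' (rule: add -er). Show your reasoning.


Apply comparative formation (add -er): 'weak' -> 'weaker'.

weaker


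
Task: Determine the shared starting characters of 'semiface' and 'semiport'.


Compare from the start: 4 characters match: 'semi'. Mismatch at position 5: 'f' vs 'p'.

semi


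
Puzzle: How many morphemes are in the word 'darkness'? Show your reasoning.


Decomposition: dark (root) + -ness (suffix) = 2 morpheme(s)

2 morphemes


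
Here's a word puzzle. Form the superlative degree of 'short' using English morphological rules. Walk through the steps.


Apply superlative formation (add -est): 'short' -> 'shortest'.

shortest


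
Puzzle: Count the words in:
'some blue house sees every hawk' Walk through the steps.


Split into words: some | blue | house | sees | every | hawk = 6 words.

6


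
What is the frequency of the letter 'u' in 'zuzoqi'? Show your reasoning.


Letter 'u' in 'zuzoqi': found at position(s) 2 = 1 occurrence(s).

1


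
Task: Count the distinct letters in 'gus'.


Unique letters in 'gus': {g, s, u} = 3 distinct letters.

3


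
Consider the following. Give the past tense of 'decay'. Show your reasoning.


Apply rule: Add -ed. 'decay' becomes 'decayed'.

decayed


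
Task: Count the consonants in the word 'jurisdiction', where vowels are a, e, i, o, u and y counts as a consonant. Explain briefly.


Consonants in 'jurisdiction': j, r, s, d, c, t, n = 7 consonants.

7


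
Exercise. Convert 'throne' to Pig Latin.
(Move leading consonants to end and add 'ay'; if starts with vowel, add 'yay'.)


'throne': move consonant cluster 'thr' to end and add 'ay': 'onethray'.

onethray


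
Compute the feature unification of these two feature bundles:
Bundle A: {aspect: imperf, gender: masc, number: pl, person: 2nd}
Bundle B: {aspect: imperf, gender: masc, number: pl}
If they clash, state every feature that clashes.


Compare features:
aspect: A=imperf vs B=imperf -> unified: imperf
gender: A=masc vs B=masc -> unified: masc
number: A=pl vs B=pl -> unified: pl
person: A=2nd vs B=_ -> unified: 2nd
No clashes found.

Unified: {aspect: imperf, gender: masc, number: pl, person: 2nd}


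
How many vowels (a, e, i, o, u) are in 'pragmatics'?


Vowels in 'pragmatics': a, a, i = 3 vowels.

3


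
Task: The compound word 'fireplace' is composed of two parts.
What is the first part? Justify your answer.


Split 'fireplace' into 'fire' + 'place'. The first part is 'fire'.

fire


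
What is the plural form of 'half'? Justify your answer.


Apply rule: Change -f to -ves. 'half' becomes 'halves'.

halves


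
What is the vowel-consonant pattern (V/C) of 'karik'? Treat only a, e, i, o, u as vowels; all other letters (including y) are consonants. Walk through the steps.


Letter mapping: k = C, a = V, r = C, i = V, k = C.

CVCVC


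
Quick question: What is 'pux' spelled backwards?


Reverse 'pux' character by character: 'xup'.

xup


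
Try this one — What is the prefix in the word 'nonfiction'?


The word 'nonfiction' = 'non' (prefix) + 'fiction' (root). The prefix is 'non'.

non


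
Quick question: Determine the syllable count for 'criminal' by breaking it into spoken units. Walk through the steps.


Break 'criminal' into syllables: crim-i-nal -> crim | i | nal = 3 syllables

3 syllables


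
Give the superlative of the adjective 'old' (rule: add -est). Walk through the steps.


Apply superlative formation (add -est): 'old' -> 'oldest'.

oldest


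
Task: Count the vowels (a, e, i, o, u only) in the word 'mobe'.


Vowels in 'mobe': o, e = 2 vowels.

2


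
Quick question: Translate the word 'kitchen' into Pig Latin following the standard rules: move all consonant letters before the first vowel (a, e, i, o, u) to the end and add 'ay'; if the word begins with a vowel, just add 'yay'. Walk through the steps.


'kitchen': move consonant cluster 'k' to end and add 'ay': 'itchenkay'.

itchenkay


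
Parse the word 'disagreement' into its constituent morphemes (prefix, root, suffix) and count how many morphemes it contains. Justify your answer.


Step 1: Identify prefix: 'dis' (meaning: not/apart)
Step 2: Identify root: 'agree'
Step 3: Identify suffix(es): 'ment'
Decomposition: dis- (prefix: not/apart) + agree (root) + -ment (suffix: action/result)
Total morphemes: 3

3 morphemes (dis- (prefix: not/apart) + agree (root) + -ment (suffix: action/result))


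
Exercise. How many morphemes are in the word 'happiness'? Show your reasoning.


Decomposition: happy (root) + -ness (suffix) = 2 morpheme(s)

2 morphemes


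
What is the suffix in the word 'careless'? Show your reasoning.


The word 'careless' = 'care' (root) + '-less' (suffix). The suffix is '-less'.

less


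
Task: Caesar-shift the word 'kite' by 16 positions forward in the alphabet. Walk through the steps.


Shift each letter by 16: k -> a, i -> y, t -> j, e -> u. Result: 'ayju'.

ayju


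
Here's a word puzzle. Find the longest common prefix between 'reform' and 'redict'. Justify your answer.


Compare from the start: 2 characters match: 're'. Mismatch at position 3: 'f' vs 'd'.

re


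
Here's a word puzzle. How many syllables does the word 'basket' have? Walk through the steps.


Break 'basket' into syllables: bas-ket -> bas | ket = 2 syllables

2 syllables


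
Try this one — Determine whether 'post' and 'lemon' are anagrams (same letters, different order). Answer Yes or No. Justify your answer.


Sorted letters of 'post': 'opst'
Sorted letters of 'lemon': 'elmno'
They do not match.

No


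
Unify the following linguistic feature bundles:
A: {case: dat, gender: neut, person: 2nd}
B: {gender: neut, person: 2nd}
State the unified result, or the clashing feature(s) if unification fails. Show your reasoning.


Compare features:
case: A=dat vs B=_ -> unified: dat
gender: A=neut vs B=neut -> unified: neut
person: A=2nd vs B=2nd -> unified: 2nd
No clashes found.

Unified: {case: dat, gender: neut, person: 2nd}


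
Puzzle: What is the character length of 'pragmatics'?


Spell out 'pragmatics' and number each letter: p(1), r(2), a(3), g(4), m(5), a(6), t(7), i(8), c(9), s(10). Total: 10 letters.

10


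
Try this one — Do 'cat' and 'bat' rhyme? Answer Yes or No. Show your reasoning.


Rime (stressed vowel + following sounds) of 'cat': -at = /æt/
Rime of 'bat': -at = /æt/
/æt/ and /æt/ are the same ending sound, so the words rhyme.

Yes


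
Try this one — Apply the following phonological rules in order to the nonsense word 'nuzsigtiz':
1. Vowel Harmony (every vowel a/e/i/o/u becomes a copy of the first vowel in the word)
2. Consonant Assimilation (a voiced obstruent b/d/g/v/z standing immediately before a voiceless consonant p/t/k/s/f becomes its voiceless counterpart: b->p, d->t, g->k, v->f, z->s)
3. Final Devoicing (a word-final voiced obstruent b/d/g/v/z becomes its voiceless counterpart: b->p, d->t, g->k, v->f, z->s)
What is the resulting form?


Starting form: 'nuzsigtiz'
Rule 1: Vowel Harmony: all vowels become 'u' (matching first vowel). 'nuzsigtiz' -> 'nuzsugtuz'
Rule 2: Consonant Assimilation: voiced obstruent before voiceless consonant becomes voiceless ('zs' -> 'ss', 'gt' -> 'kt'). 'nuzsugtuz' -> 'nussuktuz'
Rule 3: Final Devoicing: word-final voiced obstruent 'z' becomes voiceless 's'. 'nussuktuz' -> 'nussuktus'
Final form: 'nussuktus'

nussuktus


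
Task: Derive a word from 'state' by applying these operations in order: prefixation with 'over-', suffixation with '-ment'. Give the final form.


Step 1: Add prefix 'over-' to 'state' = 'overstate'
Step 2: Add suffix '-ment' to 'overstate' = 'overstatement'

overstatement


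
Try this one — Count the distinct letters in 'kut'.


Unique letters in 'kut': {k, t, u} = 3 distinct letters.

3


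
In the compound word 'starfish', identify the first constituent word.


Split 'starfish' into 'star' + 'fish'. The first part is 'star'.

star


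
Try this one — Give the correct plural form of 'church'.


Apply rule: Add -es (sibilant/fricative ending). 'church' becomes 'churches'.

churches


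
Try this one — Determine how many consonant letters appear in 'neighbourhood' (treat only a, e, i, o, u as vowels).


Consonants in 'neighbourhood': n, g, h, b, r, h, d = 7 consonants.

7


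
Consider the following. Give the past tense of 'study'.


Apply rule: Change -y to -ied. 'study' becomes 'studied'.

studied


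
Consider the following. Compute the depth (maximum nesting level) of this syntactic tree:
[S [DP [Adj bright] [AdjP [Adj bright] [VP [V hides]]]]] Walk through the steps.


Count bracket nesting levels:
'[' at pos 0: depth = 1
'[' at pos 3: depth = 2
'[' at pos 7: depth = 3
'[' at pos 20: depth = 3
'[' at pos 26: depth = 4
'[' at pos 39: depth = 4
'[' at pos 43: depth = 5
Maximum depth reached: 5

5


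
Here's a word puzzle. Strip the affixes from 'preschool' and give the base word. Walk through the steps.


Remove prefix 'pre' from 'preschool' to get root 'school'.

school


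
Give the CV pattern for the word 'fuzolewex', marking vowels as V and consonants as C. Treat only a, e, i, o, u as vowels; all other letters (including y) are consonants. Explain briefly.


Letter mapping: f = C, u = V, z = C, o = V, l = C, e = V, w = C, e = V, x = C.

CVCVCVCVC


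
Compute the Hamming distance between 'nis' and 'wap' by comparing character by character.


Alignment:
Position 1: 'n' vs 'w' = DIFFER
Position 2: 'i' vs 'a' = DIFFER
Position 3: 's' vs 'p' = DIFFER
Total differences: 3

3


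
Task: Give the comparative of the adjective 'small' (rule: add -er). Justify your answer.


Apply comparative formation (add -er): 'small' -> 'smaller'.

smaller


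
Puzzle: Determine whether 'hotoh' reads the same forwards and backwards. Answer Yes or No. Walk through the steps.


Forward: 'hotoh'
Reversed: 'hotoh'
They are identical.

Yes


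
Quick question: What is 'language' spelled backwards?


Reverse 'language' character by character: 'egaugnal'.

egaugnal


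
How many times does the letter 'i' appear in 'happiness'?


Letter 'i' in 'happiness': found at position(s) 5 = 1 occurrence(s).

1


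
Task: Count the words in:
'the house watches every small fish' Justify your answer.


Split into words: the | house | watches | every | small | fish = 6 words.

6


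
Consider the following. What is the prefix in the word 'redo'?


The word 'redo' = 're' (prefix) + 'do' (root). The prefix is 're'.

re


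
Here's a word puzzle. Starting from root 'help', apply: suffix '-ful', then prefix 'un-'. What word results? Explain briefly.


Step 1: Add suffix '-ful' to 'help' = 'helpful'
Step 2: Add prefix 'un-' to 'helpful' = 'unhelpful'

unhelpful


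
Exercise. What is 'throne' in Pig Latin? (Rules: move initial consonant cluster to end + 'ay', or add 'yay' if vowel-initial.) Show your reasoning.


'throne': move consonant cluster 'thr' to end and add 'ay': 'onethray'.

onethray


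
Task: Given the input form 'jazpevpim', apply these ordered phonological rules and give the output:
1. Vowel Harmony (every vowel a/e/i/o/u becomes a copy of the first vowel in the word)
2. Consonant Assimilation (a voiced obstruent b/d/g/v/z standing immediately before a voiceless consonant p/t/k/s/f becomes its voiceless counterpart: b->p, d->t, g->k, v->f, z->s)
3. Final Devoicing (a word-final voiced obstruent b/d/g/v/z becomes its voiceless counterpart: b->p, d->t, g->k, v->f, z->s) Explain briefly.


Starting form: 'jazpevpim'
Rule 1: Vowel Harmony: all vowels become 'a' (matching first vowel). 'jazpevpim' -> 'jazpavpam'
Rule 2: Consonant Assimilation: voiced obstruent before voiceless consonant becomes voiceless ('zp' -> 'sp', 'vp' -> 'fp'). 'jazpavpam' -> 'jaspafpam'
Rule 3: Final Devoicing: final consonant 'm' is not one of the voiced obstruents b/d/g/v/z. No change.
Final form: 'jaspafpam'

jaspafpam


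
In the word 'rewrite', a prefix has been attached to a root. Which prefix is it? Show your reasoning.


The word 'rewrite' = 're' (prefix) + 'write' (root). The prefix is 're'.

re


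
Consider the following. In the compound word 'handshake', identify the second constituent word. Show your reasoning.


Split 'handshake' into 'hand' + 'shake'. The second part is 'shake'.

shake


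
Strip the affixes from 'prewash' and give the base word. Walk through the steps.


Remove prefix 'pre' from 'prewash' to get root 'wash'.

wash


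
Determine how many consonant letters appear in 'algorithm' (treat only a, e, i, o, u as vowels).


Consonants in 'algorithm': l, g, r, t, h, m = 6 consonants.

6


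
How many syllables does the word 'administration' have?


Break 'administration' into syllables: ad-min-is-tra-tion -> ad | min | is | tra | tion = 5 syllables

5 syllables


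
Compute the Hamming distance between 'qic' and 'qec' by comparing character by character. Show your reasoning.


Alignment:
Position 1: 'q' vs 'q' = match
Position 2: 'i' vs 'e' = DIFFER
Position 3: 'c' vs 'c' = match
Total differences: 1

1
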